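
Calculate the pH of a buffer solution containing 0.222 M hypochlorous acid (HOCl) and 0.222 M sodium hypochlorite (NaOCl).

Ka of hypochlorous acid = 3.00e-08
pH = 7.52

pKa = -log(3.00e-08) = 7.52. pH = pKa + log([A⁻]/[HA]) = 7.52 + log(0.222/0.222)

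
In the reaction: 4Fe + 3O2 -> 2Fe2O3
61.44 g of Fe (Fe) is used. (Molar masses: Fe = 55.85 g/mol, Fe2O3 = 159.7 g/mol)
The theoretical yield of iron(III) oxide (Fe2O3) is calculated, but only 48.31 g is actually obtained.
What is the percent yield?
Moles of Fe = 61.44 g ÷ 55.85 g/mol = 1.10009 mol
Mole ratio: 2 mol Fe2O3 / 4 mol Fe
Moles of Fe2O3 = 1.10009 × (2/4) = 0.550045 mol
Theoretical yield = 0.550045 mol × 159.7 g/mol = 87.842 g
Actual yield = 48.31 g
Percent yield = (48.31 / 87.842) × 100% = 55.0%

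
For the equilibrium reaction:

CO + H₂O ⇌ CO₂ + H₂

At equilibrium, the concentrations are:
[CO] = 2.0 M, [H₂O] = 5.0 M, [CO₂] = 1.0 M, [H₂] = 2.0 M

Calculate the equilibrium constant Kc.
K_c = 0.2000

Kc = ([CO₂] × [H₂]) / ([CO] × [H₂O])
   = ((1.0)·(2.0)) / ((2.0)·(5.0))
   = 2 / 10 = 0.2000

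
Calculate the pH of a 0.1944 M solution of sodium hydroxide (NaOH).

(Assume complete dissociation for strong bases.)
pH = 13.29

[OH⁻] = 0.1944 M for strong base. pOH = -log[OH⁻] = 0.71, pH = 14 - pOH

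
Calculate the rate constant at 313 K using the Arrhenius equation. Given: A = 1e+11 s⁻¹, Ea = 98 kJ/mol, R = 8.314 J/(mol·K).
4.41e-06 s⁻¹

k = A·exp(-Ea/(R·T)) = 1e+11·exp(-98000/(8.314·313)) = 1e+11·exp(-37.6593) = 1e+11·4.4136e-17 = 4.41e-06 s⁻¹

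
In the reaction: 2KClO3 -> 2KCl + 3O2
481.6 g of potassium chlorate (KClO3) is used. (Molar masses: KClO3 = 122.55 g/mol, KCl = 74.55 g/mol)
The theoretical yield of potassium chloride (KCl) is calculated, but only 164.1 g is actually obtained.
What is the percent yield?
Moles of KClO3 = 481.6 g ÷ 122.55 g/mol = 3.92982 mol
Mole ratio: 2 mol KCl / 2 mol KClO3
Moles of KCl = 3.92982 × (2/2) = 3.92982 mol
Theoretical yield = 3.92982 mol × 74.55 g/mol = 292.97 g
Actual yield = 164.1 g
Percent yield = (164.1 / 292.97) × 100% = 56.0%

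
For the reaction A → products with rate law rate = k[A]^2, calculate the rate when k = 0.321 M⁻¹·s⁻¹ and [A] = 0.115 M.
0.004245 M/s

rate = k·[A]^2 = 0.321·(0.115)^2 = 0.321·0.013225 = 0.004245 M/s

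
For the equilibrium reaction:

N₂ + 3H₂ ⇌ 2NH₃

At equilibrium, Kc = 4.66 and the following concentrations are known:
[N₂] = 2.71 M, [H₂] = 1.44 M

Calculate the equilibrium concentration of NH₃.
[NH₃] = 6.1407 M

Kc = ([NH₃]^2) / ([N₂] × [H₂]^3) = 4.66
[NH₃]^2 = Kc · (reactant terms)/(other product terms) = 4.66 · 8.092 / 1 = 37.709
[NH₃] = (37.709)^(1/2) = 6.1407 M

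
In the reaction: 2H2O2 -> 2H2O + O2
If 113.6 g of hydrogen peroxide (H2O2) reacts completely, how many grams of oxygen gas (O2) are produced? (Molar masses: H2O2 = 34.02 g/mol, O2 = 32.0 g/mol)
Moles of H2O2 = 113.6 g ÷ 34.02 g/mol = 3.33921 mol
Mole ratio: 1 mol O2 / 2 mol H2O2
Moles of O2 = 3.33921 × (1/2) = 1.66961 mol
Mass of O2 = 1.66961 mol × 32.0 g/mol = 53.43 g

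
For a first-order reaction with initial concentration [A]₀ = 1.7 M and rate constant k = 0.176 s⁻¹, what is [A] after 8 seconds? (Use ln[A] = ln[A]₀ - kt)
0.4159 M

ln[A] = ln[A]₀ - k·t = ln(1.7) - (0.176)·(8) = 0.5306 - 1.4080 = -0.8774
[A] = e^(-0.8774) = 0.4159 M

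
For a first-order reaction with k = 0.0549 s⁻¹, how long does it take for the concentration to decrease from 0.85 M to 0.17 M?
29.32 s

From ln[A] = ln[A]₀ - k·t: t = ln([A]₀/[A])/k = ln(0.85/0.17)/0.0549 = ln(5.0000)/0.0549 = 1.6094/0.0549 = 29.32 s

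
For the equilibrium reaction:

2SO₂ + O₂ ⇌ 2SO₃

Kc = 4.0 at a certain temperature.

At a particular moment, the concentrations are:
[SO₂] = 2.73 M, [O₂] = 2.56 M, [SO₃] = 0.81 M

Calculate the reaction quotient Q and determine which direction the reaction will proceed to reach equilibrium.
Q = 0.034, Q < K, reaction proceeds forward (toward products)

Q = ([SO₃]^2) / ([SO₂]^2 × [O₂])
  = ((0.81)^2) / ((2.73)^2·(2.56)) = 0.6561/19.079 = 0.03439
Since Q = 0.03439 < Kc = 4.0, the reaction proceeds forward (toward products) to reach equilibrium.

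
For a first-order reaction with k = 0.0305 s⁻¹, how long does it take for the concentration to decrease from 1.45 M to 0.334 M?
48.14 s

From ln[A] = ln[A]₀ - k·t: t = ln([A]₀/[A])/k = ln(1.45/0.334)/0.0305 = ln(4.3413)/0.0305 = 1.4682/0.0305 = 48.14 s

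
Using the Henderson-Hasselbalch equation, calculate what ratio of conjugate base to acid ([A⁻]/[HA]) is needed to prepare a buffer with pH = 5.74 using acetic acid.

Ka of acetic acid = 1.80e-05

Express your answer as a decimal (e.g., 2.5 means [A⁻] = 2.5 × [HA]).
[A⁻]/[HA] = 9.892

pKa = −log(1.80e-05) = 4.7447. pH = pKa + log([A⁻]/[HA]). 5.74 = 4.7447 + log(ratio). log(ratio) = 5.74 − 4.7447 = 0.9953. ratio = 10^(0.9953) = 9.892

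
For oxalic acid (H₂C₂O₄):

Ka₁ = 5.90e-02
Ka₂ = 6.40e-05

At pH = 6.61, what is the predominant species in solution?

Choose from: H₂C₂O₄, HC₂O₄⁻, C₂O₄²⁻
C₂O₄²⁻

pKa1 = 1.23, pKa2 = 4.19. Each pKa is the crossover between adjacent species; pH = 6.61 lies in the region where C₂O₄²⁻ predominates.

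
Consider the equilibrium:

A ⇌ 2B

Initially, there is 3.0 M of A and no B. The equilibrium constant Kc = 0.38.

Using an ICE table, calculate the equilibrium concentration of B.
[B] = 0.977 M

ICE: [A] = 3.0 − x, [B] = 2x.
Kc = (2x)²/(3.0 − x) = 0.38 ⇒ 4x² + 0.38x − 1.14 = 0.
x = (−0.38 + √(0.38² + 4·4·1.14))/(2·4) = (−0.38 + √18.384)/8 = 0.48846.
[B] = 2x = 0.977 M.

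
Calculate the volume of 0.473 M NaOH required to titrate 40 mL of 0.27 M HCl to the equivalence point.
V_{base} = 22.8 mL

At equivalence: moles acid = moles base.
moles HCl = 0.27 M × 0.04 L = 0.0108 mol
V_NaOH = 0.0108 mol ÷ 0.473 M = 0.02283 L = 22.8 mL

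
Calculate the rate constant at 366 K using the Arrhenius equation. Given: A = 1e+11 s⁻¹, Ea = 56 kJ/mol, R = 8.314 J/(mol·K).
1.02e+03 s⁻¹

k = A·exp(-Ea/(R·T)) = 1e+11·exp(-56000/(8.314·366)) = 1e+11·exp(-18.4034) = 1e+11·1.0175e-08 = 1.02e+03 s⁻¹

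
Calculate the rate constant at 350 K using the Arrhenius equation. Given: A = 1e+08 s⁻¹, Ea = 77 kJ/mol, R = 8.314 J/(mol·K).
3.22e-04 s⁻¹

k = A·exp(-Ea/(R·T)) = 1e+08·exp(-77000/(8.314·350)) = 1e+08·exp(-26.4614) = 1e+08·3.2208e-12 = 3.22e-04 s⁻¹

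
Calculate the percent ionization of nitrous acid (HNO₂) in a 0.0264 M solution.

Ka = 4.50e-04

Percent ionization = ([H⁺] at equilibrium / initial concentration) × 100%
Percent ionization = 12.2%

Let x = [H⁺]. Ka = x²/(C - x) ⇒ x² + (4.50e-04)x - (4.50e-04)(0.0264) = 0. x = 3.2291e-03. Percent = (3.2291e-03/0.0264) × 100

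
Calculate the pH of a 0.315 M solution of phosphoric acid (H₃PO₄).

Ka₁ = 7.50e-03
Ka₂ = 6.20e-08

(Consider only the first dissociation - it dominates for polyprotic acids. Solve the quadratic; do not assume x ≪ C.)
pH = 1.35

x² + Ka₁·x − Ka₁·C = 0 with Ka₁ = 7.50e-03, C = 0.315.
x = (−Ka₁ + √(Ka₁² + 4·Ka₁·C))/2 = 4.5000e-02 M, so pH = 1.35.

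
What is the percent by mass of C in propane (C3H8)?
Mass of C in formula = 12.01 × 3 = 36.03 g/mol
Molar mass = 44.09 g/mol
% C = (36.03/44.09) × 100% = 81.72%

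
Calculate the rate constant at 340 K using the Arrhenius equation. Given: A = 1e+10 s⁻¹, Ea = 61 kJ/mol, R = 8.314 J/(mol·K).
4.25e+00 s⁻¹

k = A·exp(-Ea/(R·T)) = 1e+10·exp(-61000/(8.314·340)) = 1e+10·exp(-21.5795) = 1e+10·4.2477e-10 = 4.25e+00 s⁻¹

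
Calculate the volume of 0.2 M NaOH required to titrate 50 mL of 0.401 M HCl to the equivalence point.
V_{base} = 100.2 mL

At equivalence: moles acid = moles base.
moles HCl = 0.401 M × 0.05 L = 0.02005 mol
V_NaOH = 0.02005 mol ÷ 0.2 M = 0.1003 L = 100.2 mL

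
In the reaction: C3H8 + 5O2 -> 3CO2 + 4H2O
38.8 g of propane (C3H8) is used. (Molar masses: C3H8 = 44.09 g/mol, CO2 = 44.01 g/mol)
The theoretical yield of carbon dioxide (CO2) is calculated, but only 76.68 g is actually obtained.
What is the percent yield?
Moles of C3H8 = 38.8 g ÷ 44.09 g/mol = 0.880018 mol
Mole ratio: 3 mol CO2 / 1 mol C3H8
Moles of CO2 = 0.880018 × (3/1) = 2.64005 mol
Theoretical yield = 2.64005 mol × 44.01 g/mol = 116.19 g
Actual yield = 76.68 g
Percent yield = (76.68 / 116.19) × 100% = 66.0%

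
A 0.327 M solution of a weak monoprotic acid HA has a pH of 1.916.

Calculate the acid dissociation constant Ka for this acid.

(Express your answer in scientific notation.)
K_a = 4.68e-04

[H⁺] = 10^(−pH) = 10^(−1.916) = 1.213e-02 M. For HA ⇌ H⁺ + A⁻, Ka = x²/(C − x) = (1.213e-02)²/(0.327 − 1.213e-02) = 4.68e-04.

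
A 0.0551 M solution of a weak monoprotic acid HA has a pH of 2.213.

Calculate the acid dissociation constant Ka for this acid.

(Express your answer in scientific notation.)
K_a = 7.66e-04

[H⁺] = 10^(−pH) = 10^(−2.213) = 6.124e-03 M. For HA ⇌ H⁺ + A⁻, Ka = x²/(C − x) = (6.124e-03)²/(0.0551 − 6.124e-03) = 7.66e-04.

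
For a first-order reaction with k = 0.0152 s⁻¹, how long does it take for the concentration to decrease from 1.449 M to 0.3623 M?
91.19 s

From ln[A] = ln[A]₀ - k·t: t = ln([A]₀/[A])/k = ln(1.449/0.3623)/0.0152 = ln(3.9994)/0.0152 = 1.3862/0.0152 = 91.19 s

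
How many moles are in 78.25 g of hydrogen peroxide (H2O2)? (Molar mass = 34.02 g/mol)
Moles = 78.25 g ÷ 34.02 g/mol = 2.3 mol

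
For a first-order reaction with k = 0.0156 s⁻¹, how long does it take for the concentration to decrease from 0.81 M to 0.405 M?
44.43 s

From ln[A] = ln[A]₀ - k·t: t = ln([A]₀/[A])/k = ln(0.81/0.405)/0.0156 = ln(2.0000)/0.0156 = 0.6931/0.0156 = 44.43 s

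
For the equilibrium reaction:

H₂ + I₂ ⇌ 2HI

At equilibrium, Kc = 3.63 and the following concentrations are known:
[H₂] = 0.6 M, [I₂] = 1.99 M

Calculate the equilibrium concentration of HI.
[HI] = 2.0819 M

Kc = ([HI]^2) / ([H₂] × [I₂]) = 3.63
[HI]^2 = Kc · (reactant terms)/(other product terms) = 3.63 · 1.194 / 1 = 4.3342
[HI] = (4.3342)^(1/2) = 2.0819 M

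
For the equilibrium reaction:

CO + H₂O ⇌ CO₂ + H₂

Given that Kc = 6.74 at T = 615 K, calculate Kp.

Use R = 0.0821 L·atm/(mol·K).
K_p = 6.7400

Δn = (moles gaseous products) − (moles gaseous reactants) = 0
T = 615 K; RT = 0.0821 × 615 = 50.4915
Kp = Kc·(RT)^Δn = 6.74 × (50.4915)^0 = 6.74 × 1 = 6.7400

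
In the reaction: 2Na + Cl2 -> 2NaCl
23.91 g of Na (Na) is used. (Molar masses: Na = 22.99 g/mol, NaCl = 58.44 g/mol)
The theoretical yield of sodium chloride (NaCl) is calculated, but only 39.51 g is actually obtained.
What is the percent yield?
Moles of Na = 23.91 g ÷ 22.99 g/mol = 1.04002 mol
Mole ratio: 2 mol NaCl / 2 mol Na
Moles of NaCl = 1.04002 × (2/2) = 1.04002 mol
Theoretical yield = 1.04002 mol × 58.44 g/mol = 60.779 g
Actual yield = 39.51 g
Percent yield = (39.51 / 60.779) × 100% = 65.0%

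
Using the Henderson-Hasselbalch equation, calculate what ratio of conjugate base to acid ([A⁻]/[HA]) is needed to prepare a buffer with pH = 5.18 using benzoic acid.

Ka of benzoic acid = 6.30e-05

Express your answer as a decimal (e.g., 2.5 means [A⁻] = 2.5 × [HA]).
[A⁻]/[HA] = 9.535

pKa = −log(6.30e-05) = 4.2007. pH = pKa + log([A⁻]/[HA]). 5.18 = 4.2007 + log(ratio). log(ratio) = 5.18 − 4.2007 = 0.9793. ratio = 10^(0.9793) = 9.535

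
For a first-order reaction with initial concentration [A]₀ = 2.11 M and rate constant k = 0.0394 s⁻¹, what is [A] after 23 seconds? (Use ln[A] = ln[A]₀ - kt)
0.8526 M

ln[A] = ln[A]₀ - k·t = ln(2.11) - (0.0394)·(23) = 0.7467 - 0.9062 = -0.1595
[A] = e^(-0.1595) = 0.8526 M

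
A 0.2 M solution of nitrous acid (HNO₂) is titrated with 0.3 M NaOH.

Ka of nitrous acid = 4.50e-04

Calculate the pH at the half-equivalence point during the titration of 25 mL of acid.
pH = pKa = 3.35

At the half-equivalence point, [HA] = [A⁻], so by Henderson–Hasselbalch pH = pKa + log(1) = pKa.
pKa = −log(4.50e-04) = 3.35.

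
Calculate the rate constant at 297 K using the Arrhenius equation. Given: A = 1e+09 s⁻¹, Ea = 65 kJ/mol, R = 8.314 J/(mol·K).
3.70e-03 s⁻¹

k = A·exp(-Ea/(R·T)) = 1e+09·exp(-65000/(8.314·297)) = 1e+09·exp(-26.3237) = 1e+09·3.6963e-12 = 3.70e-03 s⁻¹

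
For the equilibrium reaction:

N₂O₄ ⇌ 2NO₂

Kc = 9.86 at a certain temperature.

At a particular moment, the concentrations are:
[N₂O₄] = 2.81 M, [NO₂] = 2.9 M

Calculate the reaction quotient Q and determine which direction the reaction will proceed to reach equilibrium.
Q = 2.993, Q < K, reaction proceeds forward (toward products)

Q = ([NO₂]^2) / ([N₂O₄])
  = ((2.9)^2) / ((2.81)) = 8.41/2.81 = 2.993
Since Q = 2.993 < Kc = 9.86, the reaction proceeds forward (toward products) to reach equilibrium.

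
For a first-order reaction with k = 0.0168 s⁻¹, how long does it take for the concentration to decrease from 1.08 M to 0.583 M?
36.70 s

From ln[A] = ln[A]₀ - k·t: t = ln([A]₀/[A])/k = ln(1.08/0.583)/0.0168 = ln(1.8525)/0.0168 = 0.6165/0.0168 = 36.70 s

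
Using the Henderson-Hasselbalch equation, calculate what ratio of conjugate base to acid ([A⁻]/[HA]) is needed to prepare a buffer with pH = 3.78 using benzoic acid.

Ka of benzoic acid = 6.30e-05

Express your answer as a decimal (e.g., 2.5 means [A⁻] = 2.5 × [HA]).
[A⁻]/[HA] = 0.380

pKa = −log(6.30e-05) = 4.2007. pH = pKa + log([A⁻]/[HA]). 3.78 = 4.2007 + log(ratio). log(ratio) = 3.78 − 4.2007 = -0.4207. ratio = 10^(-0.4207) = 0.380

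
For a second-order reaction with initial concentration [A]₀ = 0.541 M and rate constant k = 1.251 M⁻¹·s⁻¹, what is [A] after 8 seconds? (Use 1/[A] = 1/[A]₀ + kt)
0.0843 M

1/[A] = 1/[A]₀ + k·t = 1/0.541 + (1.251)·(8) = 1.8484 + 10.0080 = 11.8564
[A] = 1/11.8564 = 0.0843 M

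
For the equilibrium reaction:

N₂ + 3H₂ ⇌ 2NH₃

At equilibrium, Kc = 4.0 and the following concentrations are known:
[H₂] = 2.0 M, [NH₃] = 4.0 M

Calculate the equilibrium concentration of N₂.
[N₂] = 0.5000 M

Kc = ([NH₃]^2) / ([N₂] × [H₂]^3) = 4.0
[N₂]^1 = (product terms)/(Kc · other reactant terms) = 16 / (4.0 · 8) = 0.5
[N₂] = 0.5000 M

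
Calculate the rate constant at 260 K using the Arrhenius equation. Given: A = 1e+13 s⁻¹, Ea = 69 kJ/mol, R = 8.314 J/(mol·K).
1.37e-01 s⁻¹

k = A·exp(-Ea/(R·T)) = 1e+13·exp(-69000/(8.314·260)) = 1e+13·exp(-31.9202) = 1e+13·1.3716e-14 = 1.37e-01 s⁻¹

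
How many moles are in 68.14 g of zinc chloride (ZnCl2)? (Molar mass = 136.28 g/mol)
Moles = 68.14 g ÷ 136.28 g/mol = 0.5 mol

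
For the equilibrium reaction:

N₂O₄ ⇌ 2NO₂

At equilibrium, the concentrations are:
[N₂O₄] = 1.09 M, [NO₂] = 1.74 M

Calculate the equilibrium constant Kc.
K_c = 2.7776

Kc = ([NO₂]^2) / ([N₂O₄])
   = ((1.74)^2) / ((1.09))
   = 3.0276 / 1.09 = 2.7776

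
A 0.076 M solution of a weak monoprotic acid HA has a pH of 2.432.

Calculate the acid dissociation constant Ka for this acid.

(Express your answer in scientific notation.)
K_a = 1.89e-04

[H⁺] = 10^(−pH) = 10^(−2.432) = 3.698e-03 M. For HA ⇌ H⁺ + A⁻, Ka = x²/(C − x) = (3.698e-03)²/(0.076 − 3.698e-03) = 1.89e-04.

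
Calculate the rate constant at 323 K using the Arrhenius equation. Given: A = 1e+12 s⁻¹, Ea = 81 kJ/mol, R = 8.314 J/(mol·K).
7.95e-02 s⁻¹

k = A·exp(-Ea/(R·T)) = 1e+12·exp(-81000/(8.314·323)) = 1e+12·exp(-30.1629) = 1e+12·7.9513e-14 = 7.95e-02 s⁻¹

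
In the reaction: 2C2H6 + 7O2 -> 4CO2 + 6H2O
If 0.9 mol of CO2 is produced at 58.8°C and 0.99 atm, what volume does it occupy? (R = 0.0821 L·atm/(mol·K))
T = 58.8°C + 273.15 = 331.95 K
V = nRT/P = (0.9 × 0.0821 × 331.95) / 0.99
V = 24.78 L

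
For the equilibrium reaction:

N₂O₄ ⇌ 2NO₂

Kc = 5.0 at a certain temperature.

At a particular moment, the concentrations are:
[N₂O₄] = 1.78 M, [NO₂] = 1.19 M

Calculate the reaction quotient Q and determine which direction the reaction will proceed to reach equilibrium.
Q = 0.796, Q < K, reaction proceeds forward (toward products)

Q = ([NO₂]^2) / ([N₂O₄])
  = ((1.19)^2) / ((1.78)) = 1.4161/1.78 = 0.7956
Since Q = 0.7956 < Kc = 5.0, the reaction proceeds forward (toward products) to reach equilibrium.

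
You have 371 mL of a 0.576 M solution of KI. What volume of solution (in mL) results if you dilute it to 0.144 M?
Using M₁V₁ = M₂V₂:
0.576 × 371 = 0.144 × V₂
V₂ = (0.576 × 371) / 0.144 = 1484 mL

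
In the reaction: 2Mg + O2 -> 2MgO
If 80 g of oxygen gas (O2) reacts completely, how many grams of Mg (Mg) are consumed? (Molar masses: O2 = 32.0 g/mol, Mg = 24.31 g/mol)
Moles of O2 = 80 g ÷ 32.0 g/mol = 2.5 mol
Mole ratio: 2 mol Mg / 1 mol O2
Moles of Mg = 2.5 × (2/1) = 5 mol
Mass of Mg = 5 mol × 24.31 g/mol = 121.5 g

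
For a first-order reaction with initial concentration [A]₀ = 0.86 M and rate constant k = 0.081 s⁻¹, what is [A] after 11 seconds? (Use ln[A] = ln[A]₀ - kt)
0.3528 M

ln[A] = ln[A]₀ - k·t = ln(0.86) - (0.081)·(11) = -0.1508 - 0.8910 = -1.0418
[A] = e^(-1.0418) = 0.3528 M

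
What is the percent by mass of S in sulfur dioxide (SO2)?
Mass of S in formula = 32.07 × 1 = 32.07 g/mol
Molar mass = 64.07 g/mol
% S = (32.07/64.07) × 100% = 50.05%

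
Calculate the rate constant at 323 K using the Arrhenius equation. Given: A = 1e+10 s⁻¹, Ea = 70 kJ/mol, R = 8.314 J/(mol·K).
4.78e-02 s⁻¹

k = A·exp(-Ea/(R·T)) = 1e+10·exp(-70000/(8.314·323)) = 1e+10·exp(-26.0667) = 1e+10·4.7796e-12 = 4.78e-02 s⁻¹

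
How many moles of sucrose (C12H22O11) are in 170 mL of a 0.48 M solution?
Moles = Molarity × Volume (L)
Moles = 0.48 M × 0.17 L = 0.0816 mol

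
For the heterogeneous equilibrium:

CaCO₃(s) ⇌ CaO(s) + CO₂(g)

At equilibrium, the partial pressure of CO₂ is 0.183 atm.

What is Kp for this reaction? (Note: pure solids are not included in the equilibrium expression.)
K_p = 0.183

Solids (CaCO₃, CaO) have activity 1 and are excluded.
Kp = P(CO₂) = 0.183.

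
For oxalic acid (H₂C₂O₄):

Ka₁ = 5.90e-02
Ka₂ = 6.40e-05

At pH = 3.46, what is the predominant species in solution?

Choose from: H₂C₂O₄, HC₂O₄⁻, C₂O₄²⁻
HC₂O₄⁻

pKa1 = 1.23, pKa2 = 4.19. Each pKa is the crossover between adjacent species; pH = 3.46 lies in the region where HC₂O₄⁻ predominates.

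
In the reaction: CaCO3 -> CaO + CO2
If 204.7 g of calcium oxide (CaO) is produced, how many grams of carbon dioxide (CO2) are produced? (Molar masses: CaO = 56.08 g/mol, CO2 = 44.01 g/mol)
Moles of CaO = 204.7 g ÷ 56.08 g/mol = 3.65014 mol
Mole ratio: 1 mol CO2 / 1 mol CaO
Moles of CO2 = 3.65014 × (1/1) = 3.65014 mol
Mass of CO2 = 3.65014 mol × 44.01 g/mol = 160.6 g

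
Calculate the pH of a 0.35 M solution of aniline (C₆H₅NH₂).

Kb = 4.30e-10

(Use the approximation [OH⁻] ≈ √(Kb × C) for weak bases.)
pH = 9.09

[OH⁻] = √(Kb × C) = √(4.30e-10 × 0.35) = 1.2268e-05. pOH = 4.91, pH = 14 - pOH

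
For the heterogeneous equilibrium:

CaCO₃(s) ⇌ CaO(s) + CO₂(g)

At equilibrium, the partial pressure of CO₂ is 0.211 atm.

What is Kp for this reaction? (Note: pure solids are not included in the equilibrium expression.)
K_p = 0.211

Solids (CaCO₃, CaO) have activity 1 and are excluded.
Kp = P(CO₂) = 0.211.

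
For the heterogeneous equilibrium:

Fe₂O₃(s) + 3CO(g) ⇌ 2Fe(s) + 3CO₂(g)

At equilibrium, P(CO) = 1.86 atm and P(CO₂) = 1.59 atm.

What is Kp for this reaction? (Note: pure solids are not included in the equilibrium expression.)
K_p = 0.625

Solids (Fe₂O₃, Fe) are excluded.
Kp = P(CO₂)³/P(CO)³ = (1.59)³/(1.86)³ = 4.02/6.435 = 0.625.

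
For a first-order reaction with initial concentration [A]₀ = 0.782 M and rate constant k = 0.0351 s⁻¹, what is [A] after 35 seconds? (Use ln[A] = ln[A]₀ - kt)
0.2289 M

ln[A] = ln[A]₀ - k·t = ln(0.782) - (0.0351)·(35) = -0.2459 - 1.2285 = -1.4744
[A] = e^(-1.4744) = 0.2289 M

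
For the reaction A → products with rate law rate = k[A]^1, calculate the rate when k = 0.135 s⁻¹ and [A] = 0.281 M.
0.03794 M/s

rate = k·[A]^1 = 0.135·(0.281)^1 = 0.135·0.281 = 0.03794 M/s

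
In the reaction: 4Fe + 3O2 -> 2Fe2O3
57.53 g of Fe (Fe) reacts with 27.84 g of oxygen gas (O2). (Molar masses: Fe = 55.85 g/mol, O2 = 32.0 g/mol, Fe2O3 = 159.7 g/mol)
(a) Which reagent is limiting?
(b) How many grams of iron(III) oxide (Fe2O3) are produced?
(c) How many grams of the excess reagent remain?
(a) Fe, (b) 82.25 g, (c) 3.118 g

Moles of Fe = 57.53 g ÷ 55.85 g/mol = 1.03008 mol
Moles of O2 = 27.84 g ÷ 32.0 g/mol = 0.87 mol
Moles ÷ coefficient: Fe: 1.03008/4 = 0.2575, O2: 0.87/3 = 0.29
(a) Fe has the smaller value, so Fe is the limiting reagent.
(b) Moles of Fe2O3 = 1.03008 mol Fe × (2/4) = 0.51504 mol; mass = 0.51504 mol × 159.7 g/mol = 82.25 g
(c) O2 consumed = 1.03008 × (3/4) = 0.77256 mol; remaining = 0.87 − 0.77256 = 0.0974396 mol; mass = 0.0974396 mol × 32.0 g/mol = 3.118 g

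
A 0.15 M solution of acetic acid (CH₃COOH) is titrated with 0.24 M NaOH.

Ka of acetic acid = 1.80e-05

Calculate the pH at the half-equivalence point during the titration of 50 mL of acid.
pH = pKa = 4.74

At the half-equivalence point, [HA] = [A⁻], so by Henderson–Hasselbalch pH = pKa + log(1) = pKa.
pKa = −log(1.80e-05) = 4.74.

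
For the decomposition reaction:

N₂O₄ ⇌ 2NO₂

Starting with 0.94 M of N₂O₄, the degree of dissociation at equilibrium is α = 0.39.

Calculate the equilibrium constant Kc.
K_c = 0.9375

x = α·[A]₀ = 0.39 × 0.94 = 0.3666 M dissociated.
At eq: [N₂O₄] = 0.94 − 0.3666 = 0.5734 M; [NO₂] = 2x = 0.7332 M.
Kc = [NO₂]²/[N₂O₄] = (0.7332)²/0.5734 = 0.9375.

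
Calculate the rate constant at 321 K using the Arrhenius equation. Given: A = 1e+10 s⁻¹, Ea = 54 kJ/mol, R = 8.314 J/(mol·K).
1.63e+01 s⁻¹

k = A·exp(-Ea/(R·T)) = 1e+10·exp(-54000/(8.314·321)) = 1e+10·exp(-20.2339) = 1e+10·1.6313e-09 = 1.63e+01 s⁻¹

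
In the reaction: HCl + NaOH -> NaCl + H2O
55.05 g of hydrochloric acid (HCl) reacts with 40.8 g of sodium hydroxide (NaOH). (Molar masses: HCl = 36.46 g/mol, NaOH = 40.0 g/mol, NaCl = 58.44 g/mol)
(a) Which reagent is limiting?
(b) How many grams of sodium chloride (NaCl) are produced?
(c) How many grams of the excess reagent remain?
(a) NaOH, (b) 59.61 g, (c) 17.86 g

Moles of HCl = 55.05 g ÷ 36.46 g/mol = 1.50987 mol
Moles of NaOH = 40.8 g ÷ 40.0 g/mol = 1.02 mol
Moles ÷ coefficient: HCl: 1.50987/1 = 1.51, NaOH: 1.02/1 = 1.02
(a) NaOH has the smaller value, so NaOH is the limiting reagent.
(b) Moles of NaCl = 1.02 mol NaOH × (1/1) = 1.02 mol; mass = 1.02 mol × 58.44 g/mol = 59.61 g
(c) HCl consumed = 1.02 × (1/1) = 1.02 mol; remaining = 1.50987 − 1.02 = 0.489874 mol; mass = 0.489874 mol × 36.46 g/mol = 17.86 g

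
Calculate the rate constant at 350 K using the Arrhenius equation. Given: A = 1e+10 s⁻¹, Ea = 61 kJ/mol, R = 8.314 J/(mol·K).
7.87e+00 s⁻¹

k = A·exp(-Ea/(R·T)) = 1e+10·exp(-61000/(8.314·350)) = 1e+10·exp(-20.9629) = 1e+10·7.8690e-10 = 7.87e+00 s⁻¹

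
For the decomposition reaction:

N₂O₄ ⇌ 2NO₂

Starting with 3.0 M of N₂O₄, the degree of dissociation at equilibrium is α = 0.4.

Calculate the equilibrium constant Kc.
K_c = 3.2000

x = α·[A]₀ = 0.4 × 3.0 = 1.2 M dissociated.
At eq: [N₂O₄] = 3.0 − 1.2 = 1.8 M; [NO₂] = 2x = 2.4 M.
Kc = [NO₂]²/[N₂O₄] = (2.4)²/1.8 = 3.2.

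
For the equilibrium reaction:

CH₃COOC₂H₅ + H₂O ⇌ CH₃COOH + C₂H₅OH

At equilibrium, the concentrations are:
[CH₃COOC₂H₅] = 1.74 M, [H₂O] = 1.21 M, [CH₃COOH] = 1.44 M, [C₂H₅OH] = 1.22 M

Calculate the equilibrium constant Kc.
K_c = 0.8344

Kc = ([CH₃COOH] × [C₂H₅OH]) / ([CH₃COOC₂H₅] × [H₂O])
   = ((1.44)·(1.22)) / ((1.74)·(1.21))
   = 1.7568 / 2.1054 = 0.8344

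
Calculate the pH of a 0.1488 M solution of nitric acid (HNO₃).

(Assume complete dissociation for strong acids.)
pH = 0.83

[H⁺] = 0.1488 M for strong acid. pH = -log[H⁺] = -log(0.1488)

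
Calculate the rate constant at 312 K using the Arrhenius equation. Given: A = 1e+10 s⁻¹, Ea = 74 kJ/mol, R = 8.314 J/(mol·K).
4.08e-03 s⁻¹

k = A·exp(-Ea/(R·T)) = 1e+10·exp(-74000/(8.314·312)) = 1e+10·exp(-28.5277) = 1e+10·4.0791e-13 = 4.08e-03 s⁻¹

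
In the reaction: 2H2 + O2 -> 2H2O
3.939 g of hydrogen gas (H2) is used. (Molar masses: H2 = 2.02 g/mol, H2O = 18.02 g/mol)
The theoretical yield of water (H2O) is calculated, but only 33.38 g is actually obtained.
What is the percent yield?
Moles of H2 = 3.939 g ÷ 2.02 g/mol = 1.95 mol
Mole ratio: 2 mol H2O / 2 mol H2
Moles of H2O = 1.95 × (2/2) = 1.95 mol
Theoretical yield = 1.95 mol × 18.02 g/mol = 35.139 g
Actual yield = 33.38 g
Percent yield = (33.38 / 35.139) × 100% = 95.0%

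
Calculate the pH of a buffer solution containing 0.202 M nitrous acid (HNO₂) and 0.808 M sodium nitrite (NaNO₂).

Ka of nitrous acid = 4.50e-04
pH = 3.95

pKa = -log(4.50e-04) = 3.35. pH = pKa + log([A⁻]/[HA]) = 3.35 + log(0.808/0.202)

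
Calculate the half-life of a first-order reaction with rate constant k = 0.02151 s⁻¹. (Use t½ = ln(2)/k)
32.22 s

t½ = ln(2)/k = 0.6931/0.02151 = 32.22 s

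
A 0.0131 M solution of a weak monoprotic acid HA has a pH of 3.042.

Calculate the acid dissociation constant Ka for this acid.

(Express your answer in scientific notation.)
K_a = 6.76e-05

[H⁺] = 10^(−pH) = 10^(−3.042) = 9.078e-04 M. For HA ⇌ H⁺ + A⁻, Ka = x²/(C − x) = (9.078e-04)²/(0.0131 − 9.078e-04) = 6.76e-05.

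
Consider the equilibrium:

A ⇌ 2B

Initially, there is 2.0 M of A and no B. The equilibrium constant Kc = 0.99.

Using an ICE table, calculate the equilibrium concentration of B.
[B] = 1.181 M

ICE: [A] = 2.0 − x, [B] = 2x.
Kc = (2x)²/(2.0 − x) = 0.99 ⇒ 4x² + 0.99x − 1.98 = 0.
x = (−0.99 + √(0.99² + 4·4·1.98))/(2·4) = (−0.99 + √32.66)/8 = 0.59061.
[B] = 2x = 1.181 M.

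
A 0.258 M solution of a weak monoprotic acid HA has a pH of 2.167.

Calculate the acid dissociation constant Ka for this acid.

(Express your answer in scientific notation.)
K_a = 1.84e-04

[H⁺] = 10^(−pH) = 10^(−2.167) = 6.808e-03 M. For HA ⇌ H⁺ + A⁻, Ka = x²/(C − x) = (6.808e-03)²/(0.258 − 6.808e-03) = 1.84e-04.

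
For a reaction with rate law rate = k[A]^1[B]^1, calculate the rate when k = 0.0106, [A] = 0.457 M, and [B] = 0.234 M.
0.001134 M/s

rate = k·[A]^1·[B]^1 = 0.0106·(0.457)^1·(0.234)^1 = 0.0106·0.457·0.234 = 0.001134 M/s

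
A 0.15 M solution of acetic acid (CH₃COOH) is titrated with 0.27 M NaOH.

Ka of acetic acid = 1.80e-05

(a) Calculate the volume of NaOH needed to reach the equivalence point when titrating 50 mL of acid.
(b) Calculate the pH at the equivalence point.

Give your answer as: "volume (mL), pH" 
V = 27.8 mL, pH = 8.86

(a) At equivalence: moles acid = moles base.
moles acid = 0.15 × 0.05 = 0.0075 mol; V_NaOH = 0.0075/0.27 = 0.02778 L = 27.8 mL.
(b) At equivalence, all acid → conjugate base A⁻ at [A⁻] = 0.0075/0.07778 = 0.09643 M.
Kb = Kw/Ka = 1.0e-14/1.80e-05 = 5.556e-10; [OH⁻] = √(Kb·[A⁻]) = 7.319e-06; pOH = 5.14; pH = 14 − pOH = 8.86.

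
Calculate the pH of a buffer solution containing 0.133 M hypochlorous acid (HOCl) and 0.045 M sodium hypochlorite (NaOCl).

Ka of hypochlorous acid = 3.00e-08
pH = 7.05

pKa = -log(3.00e-08) = 7.52. pH = pKa + log([A⁻]/[HA]) = 7.52 + log(0.045/0.133)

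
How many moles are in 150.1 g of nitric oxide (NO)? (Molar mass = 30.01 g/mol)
Moles = 150.1 g ÷ 30.01 g/mol = 5.002 mol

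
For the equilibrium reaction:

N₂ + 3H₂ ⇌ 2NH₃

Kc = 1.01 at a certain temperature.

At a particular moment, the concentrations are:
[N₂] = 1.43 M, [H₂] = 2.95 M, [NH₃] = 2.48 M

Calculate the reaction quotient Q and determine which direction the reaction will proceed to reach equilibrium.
Q = 0.168, Q < K, reaction proceeds forward (toward products)

Q = ([NH₃]^2) / ([N₂] × [H₂]^3)
  = ((2.48)^2) / ((1.43)·(2.95)^3) = 6.1504/36.711 = 0.1675
Since Q = 0.1675 < Kc = 1.01, the reaction proceeds forward (toward products) to reach equilibrium.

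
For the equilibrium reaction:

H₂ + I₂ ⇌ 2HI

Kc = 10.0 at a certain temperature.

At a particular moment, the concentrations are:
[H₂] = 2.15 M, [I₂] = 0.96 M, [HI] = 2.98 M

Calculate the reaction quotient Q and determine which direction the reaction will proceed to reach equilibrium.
Q = 4.303, Q < K, reaction proceeds forward (toward products)

Q = ([HI]^2) / ([H₂] × [I₂])
  = ((2.98)^2) / ((2.15)·(0.96)) = 8.8804/2.064 = 4.303
Since Q = 4.303 < Kc = 10.0, the reaction proceeds forward (toward products) to reach equilibrium.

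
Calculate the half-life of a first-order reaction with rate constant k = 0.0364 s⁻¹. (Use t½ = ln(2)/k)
19.04 s

t½ = ln(2)/k = 0.6931/0.0364 = 19.04 s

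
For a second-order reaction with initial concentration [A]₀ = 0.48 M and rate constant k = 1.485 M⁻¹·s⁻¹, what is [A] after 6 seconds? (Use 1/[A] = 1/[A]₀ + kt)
0.0910 M

1/[A] = 1/[A]₀ + k·t = 1/0.48 + (1.485)·(6) = 2.0833 + 8.9100 = 10.9933
[A] = 1/10.9933 = 0.0910 M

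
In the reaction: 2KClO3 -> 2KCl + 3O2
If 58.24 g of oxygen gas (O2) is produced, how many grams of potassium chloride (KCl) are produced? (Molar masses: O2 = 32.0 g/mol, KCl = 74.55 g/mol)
Moles of O2 = 58.24 g ÷ 32.0 g/mol = 1.82 mol
Mole ratio: 2 mol KCl / 3 mol O2
Moles of KCl = 1.82 × (2/3) = 1.21333 mol
Mass of KCl = 1.21333 mol × 74.55 g/mol = 90.45 g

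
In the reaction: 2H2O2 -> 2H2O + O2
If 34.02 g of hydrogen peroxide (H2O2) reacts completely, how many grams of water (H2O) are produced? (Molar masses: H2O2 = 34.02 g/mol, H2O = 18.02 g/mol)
Moles of H2O2 = 34.02 g ÷ 34.02 g/mol = 1 mol
Mole ratio: 2 mol H2O / 2 mol H2O2
Moles of H2O = 1 × (2/2) = 1 mol
Mass of H2O = 1 mol × 18.02 g/mol = 18.02 g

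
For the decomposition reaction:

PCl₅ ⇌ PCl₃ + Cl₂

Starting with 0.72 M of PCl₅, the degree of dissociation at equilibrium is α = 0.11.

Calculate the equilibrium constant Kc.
K_c = 0.0098

x = α·[A]₀ = 0.11 × 0.72 = 0.0792 M dissociated.
At eq: [PCl₅] = 0.72 − 0.0792 = 0.6408 M; [PCl₃] = [Cl₂] = x = 0.0792 M.
Kc = [PCl₃][Cl₂]/[PCl₅] = (0.0792)²/0.6408 = 0.009789.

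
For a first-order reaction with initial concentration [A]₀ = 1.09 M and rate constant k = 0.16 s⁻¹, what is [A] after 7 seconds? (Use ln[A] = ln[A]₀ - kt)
0.3556 M

ln[A] = ln[A]₀ - k·t = ln(1.09) - (0.16)·(7) = 0.0862 - 1.1200 = -1.0338
[A] = e^(-1.0338) = 0.3556 M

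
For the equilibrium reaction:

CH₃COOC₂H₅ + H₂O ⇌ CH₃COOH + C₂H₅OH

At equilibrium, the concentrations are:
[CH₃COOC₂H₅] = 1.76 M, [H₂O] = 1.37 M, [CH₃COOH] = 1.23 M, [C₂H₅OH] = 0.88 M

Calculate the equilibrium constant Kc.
K_c = 0.4489

Kc = ([CH₃COOH] × [C₂H₅OH]) / ([CH₃COOC₂H₅] × [H₂O])
   = ((1.23)·(0.88)) / ((1.76)·(1.37))
   = 1.0824 / 2.4112 = 0.4489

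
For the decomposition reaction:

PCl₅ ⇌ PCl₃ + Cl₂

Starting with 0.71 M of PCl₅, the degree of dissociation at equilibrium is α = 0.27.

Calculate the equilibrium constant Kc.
K_c = 0.0709

x = α·[A]₀ = 0.27 × 0.71 = 0.1917 M dissociated.
At eq: [PCl₅] = 0.71 − 0.1917 = 0.5183 M; [PCl₃] = [Cl₂] = x = 0.1917 M.
Kc = [PCl₃][Cl₂]/[PCl₅] = (0.1917)²/0.5183 = 0.0709.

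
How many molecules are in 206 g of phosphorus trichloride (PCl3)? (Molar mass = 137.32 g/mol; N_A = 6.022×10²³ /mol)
Moles = 206 g ÷ 137.32 g/mol = 1.50015 mol
Molecules = 1.50015 mol × 6.022×10²³ /mol = 9.034e+23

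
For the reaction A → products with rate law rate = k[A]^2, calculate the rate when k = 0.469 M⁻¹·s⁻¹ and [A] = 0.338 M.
0.05358 M/s

rate = k·[A]^2 = 0.469·(0.338)^2 = 0.469·0.114244 = 0.05358 M/s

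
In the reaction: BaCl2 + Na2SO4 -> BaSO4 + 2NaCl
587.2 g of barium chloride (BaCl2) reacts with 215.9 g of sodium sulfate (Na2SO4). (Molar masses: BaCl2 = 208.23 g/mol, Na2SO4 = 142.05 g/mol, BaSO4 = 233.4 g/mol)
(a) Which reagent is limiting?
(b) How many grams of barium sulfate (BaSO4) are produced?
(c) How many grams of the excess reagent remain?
(a) Na2SO4, (b) 354.7 g, (c) 270.7 g

Moles of BaCl2 = 587.2 g ÷ 208.23 g/mol = 2.81996 mol
Moles of Na2SO4 = 215.9 g ÷ 142.05 g/mol = 1.51989 mol
Moles ÷ coefficient: BaCl2: 2.81996/1 = 2.82, Na2SO4: 1.51989/1 = 1.52
(a) Na2SO4 has the smaller value, so Na2SO4 is the limiting reagent.
(b) Moles of BaSO4 = 1.51989 mol Na2SO4 × (1/1) = 1.51989 mol; mass = 1.51989 mol × 233.4 g/mol = 354.7 g
(c) BaCl2 consumed = 1.51989 × (1/1) = 1.51989 mol; remaining = 2.81996 − 1.51989 = 1.30007 mol; mass = 1.30007 mol × 208.23 g/mol = 270.7 g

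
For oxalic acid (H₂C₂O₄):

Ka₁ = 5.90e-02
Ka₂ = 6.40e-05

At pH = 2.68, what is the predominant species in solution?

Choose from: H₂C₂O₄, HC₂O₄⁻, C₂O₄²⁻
HC₂O₄⁻

pKa1 = 1.23, pKa2 = 4.19. Each pKa is the crossover between adjacent species; pH = 2.68 lies in the region where HC₂O₄⁻ predominates.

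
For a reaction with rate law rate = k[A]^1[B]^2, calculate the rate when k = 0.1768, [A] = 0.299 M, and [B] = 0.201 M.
0.002136 M/s

rate = k·[A]^1·[B]^2 = 0.1768·(0.299)^1·(0.201)^2 = 0.1768·0.299·0.040401 = 0.002136 M/s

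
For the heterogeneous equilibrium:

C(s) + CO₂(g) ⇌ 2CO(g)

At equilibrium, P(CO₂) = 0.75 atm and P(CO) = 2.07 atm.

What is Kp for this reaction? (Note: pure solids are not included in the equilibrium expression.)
K_p = 5.713

Solid C is excluded.
Kp = P(CO)²/P(CO₂) = (2.07)²/0.75 = 4.285/0.75 = 5.713.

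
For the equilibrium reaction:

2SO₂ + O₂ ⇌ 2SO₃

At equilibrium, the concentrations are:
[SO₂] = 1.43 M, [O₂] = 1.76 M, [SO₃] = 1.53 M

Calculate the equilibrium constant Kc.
K_c = 0.6504

Kc = ([SO₃]^2) / ([SO₂]^2 × [O₂])
   = ((1.53)^2) / ((1.43)^2·(1.76))
   = 2.3409 / 3.599 = 0.6504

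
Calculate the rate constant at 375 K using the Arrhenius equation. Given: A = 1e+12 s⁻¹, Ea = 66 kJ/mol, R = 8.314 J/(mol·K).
6.40e+02 s⁻¹

k = A·exp(-Ea/(R·T)) = 1e+12·exp(-66000/(8.314·375)) = 1e+12·exp(-21.1691) = 1e+12·6.4028e-10 = 6.40e+02 s⁻¹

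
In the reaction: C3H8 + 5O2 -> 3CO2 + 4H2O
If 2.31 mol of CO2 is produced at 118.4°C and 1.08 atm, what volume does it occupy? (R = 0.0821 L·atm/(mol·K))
T = 118.4°C + 273.15 = 391.55 K
V = nRT/P = (2.31 × 0.0821 × 391.55) / 1.08
V = 68.76 L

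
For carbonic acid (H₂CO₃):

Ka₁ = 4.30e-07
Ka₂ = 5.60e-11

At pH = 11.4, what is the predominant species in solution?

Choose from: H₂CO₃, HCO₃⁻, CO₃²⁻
CO₃²⁻

pKa1 = 6.37, pKa2 = 10.25. Each pKa is the crossover between adjacent species; pH = 11.4 lies in the region where CO₃²⁻ predominates.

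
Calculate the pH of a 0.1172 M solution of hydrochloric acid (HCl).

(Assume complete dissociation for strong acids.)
pH = 0.93

[H⁺] = 0.1172 M for strong acid. pH = -log[H⁺] = -log(0.1172)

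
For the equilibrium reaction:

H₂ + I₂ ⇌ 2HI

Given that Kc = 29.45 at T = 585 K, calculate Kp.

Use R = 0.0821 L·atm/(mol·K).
K_p = 29.4500

Δn = (moles gaseous products) − (moles gaseous reactants) = 0
T = 585 K; RT = 0.0821 × 585 = 48.0285
Kp = Kc·(RT)^Δn = 29.45 × (48.0285)^0 = 29.45 × 1 = 29.4500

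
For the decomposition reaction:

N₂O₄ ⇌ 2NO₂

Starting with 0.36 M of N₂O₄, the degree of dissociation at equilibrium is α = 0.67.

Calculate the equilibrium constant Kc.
K_c = 1.9588

x = α·[A]₀ = 0.67 × 0.36 = 0.2412 M dissociated.
At eq: [N₂O₄] = 0.36 − 0.2412 = 0.1188 M; [NO₂] = 2x = 0.4824 M.
Kc = [NO₂]²/[N₂O₄] = (0.4824)²/0.1188 = 1.959.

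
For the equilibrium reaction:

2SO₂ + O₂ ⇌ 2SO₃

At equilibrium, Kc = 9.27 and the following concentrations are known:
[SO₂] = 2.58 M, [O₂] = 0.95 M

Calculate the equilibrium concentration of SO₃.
[SO₃] = 7.6563 M

Kc = ([SO₃]^2) / ([SO₂]^2 × [O₂]) = 9.27
[SO₃]^2 = Kc · (reactant terms)/(other product terms) = 9.27 · 6.3236 / 1 = 58.62
[SO₃] = (58.62)^(1/2) = 7.6563 M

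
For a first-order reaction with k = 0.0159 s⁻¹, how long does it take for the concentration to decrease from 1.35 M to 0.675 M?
43.59 s

From ln[A] = ln[A]₀ - k·t: t = ln([A]₀/[A])/k = ln(1.35/0.675)/0.0159 = ln(2.0000)/0.0159 = 0.6931/0.0159 = 43.59 s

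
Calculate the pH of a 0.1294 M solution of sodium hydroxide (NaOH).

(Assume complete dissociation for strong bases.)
pH = 13.11

[OH⁻] = 0.1294 M for strong base. pOH = -log[OH⁻] = 0.89, pH = 14 - pOH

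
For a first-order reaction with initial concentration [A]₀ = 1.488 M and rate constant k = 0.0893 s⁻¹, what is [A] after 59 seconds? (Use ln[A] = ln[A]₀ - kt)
0.0077 M

ln[A] = ln[A]₀ - k·t = ln(1.488) - (0.0893)·(59) = 0.3974 - 5.2687 = -4.8713
[A] = e^(-4.8713) = 0.0077 M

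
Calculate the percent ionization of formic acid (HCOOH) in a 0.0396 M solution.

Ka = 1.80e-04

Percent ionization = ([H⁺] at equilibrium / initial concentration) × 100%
Percent ionization = 6.52%

Let x = [H⁺]. Ka = x²/(C - x) ⇒ x² + (1.80e-04)x - (1.80e-04)(0.0396) = 0. x = 2.5813e-03. Percent = (2.5813e-03/0.0396) × 100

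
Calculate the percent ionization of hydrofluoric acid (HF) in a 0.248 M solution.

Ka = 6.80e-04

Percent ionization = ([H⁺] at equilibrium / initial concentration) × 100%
Percent ionization = 5.1%

Let x = [H⁺]. Ka = x²/(C - x) ⇒ x² + (6.80e-04)x - (6.80e-04)(0.248) = 0. x = 1.2651e-02. Percent = (1.2651e-02/0.248) × 100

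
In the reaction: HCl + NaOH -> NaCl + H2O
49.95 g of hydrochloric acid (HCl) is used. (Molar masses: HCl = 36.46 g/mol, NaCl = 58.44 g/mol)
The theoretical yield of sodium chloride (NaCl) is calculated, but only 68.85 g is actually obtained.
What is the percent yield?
Moles of HCl = 49.95 g ÷ 36.46 g/mol = 1.36999 mol
Mole ratio: 1 mol NaCl / 1 mol HCl
Moles of NaCl = 1.36999 × (1/1) = 1.36999 mol
Theoretical yield = 1.36999 mol × 58.44 g/mol = 80.062 g
Actual yield = 68.85 g
Percent yield = (68.85 / 80.062) × 100% = 86.0%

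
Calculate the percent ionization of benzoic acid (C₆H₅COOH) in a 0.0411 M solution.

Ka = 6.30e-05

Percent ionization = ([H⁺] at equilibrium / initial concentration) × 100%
Percent ionization = 3.84%

Let x = [H⁺]. Ka = x²/(C - x) ⇒ x² + (6.30e-05)x - (6.30e-05)(0.0411) = 0. x = 1.5779e-03. Percent = (1.5779e-03/0.0411) × 100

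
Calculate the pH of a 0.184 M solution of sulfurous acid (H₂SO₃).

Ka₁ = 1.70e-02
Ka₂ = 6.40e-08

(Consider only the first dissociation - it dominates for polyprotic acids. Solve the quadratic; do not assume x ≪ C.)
pH = 1.32

x² + Ka₁·x − Ka₁·C = 0 with Ka₁ = 1.70e-02, C = 0.184.
x = (−Ka₁ + √(Ka₁² + 4·Ka₁·C))/2 = 4.8071e-02 M, so pH = 1.32.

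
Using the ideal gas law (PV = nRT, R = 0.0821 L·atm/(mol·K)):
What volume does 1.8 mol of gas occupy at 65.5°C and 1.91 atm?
T = 65.5°C + 273.15 = 338.65 K
V = nRT/P = (1.8 × 0.0821 × 338.65) / 1.91
V = 26.20 L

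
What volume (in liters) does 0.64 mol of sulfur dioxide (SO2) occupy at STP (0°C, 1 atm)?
At STP, 1 mol of gas occupies 22.4 L
Volume = 0.64 mol × 22.4 L/mol = 14.34 L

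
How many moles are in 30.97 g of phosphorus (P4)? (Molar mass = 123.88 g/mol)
Moles = 30.97 g ÷ 123.88 g/mol = 0.25 mol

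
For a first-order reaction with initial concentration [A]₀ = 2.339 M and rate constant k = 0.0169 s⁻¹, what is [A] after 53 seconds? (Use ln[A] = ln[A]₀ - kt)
0.9551 M

ln[A] = ln[A]₀ - k·t = ln(2.339) - (0.0169)·(53) = 0.8497 - 0.8957 = -0.0460
[A] = e^(-0.0460) = 0.9551 M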